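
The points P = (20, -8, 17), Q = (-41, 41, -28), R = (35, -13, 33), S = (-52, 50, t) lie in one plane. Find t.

Normal to plane PQR: n = (559, 301, -430); plane equation n·X = 1462.
Requiring n·S = 1462: (-430)t + (-14018) = 1462.
So t = -36.

-36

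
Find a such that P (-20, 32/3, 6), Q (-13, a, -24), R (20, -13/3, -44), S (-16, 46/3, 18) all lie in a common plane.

1/3

Normal to plane PRS: n = (160/3, -680, 740/3); plane equation n·X = -6840.
Requiring n·Q = -6840: (-680)a + (-19840/3) = -6840.
So a = 1/3.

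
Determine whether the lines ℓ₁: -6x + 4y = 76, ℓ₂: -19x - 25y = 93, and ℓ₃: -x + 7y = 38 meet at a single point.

No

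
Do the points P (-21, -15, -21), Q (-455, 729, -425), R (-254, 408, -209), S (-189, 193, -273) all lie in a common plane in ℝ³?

No

The four points are coplanar iff the 3×3 determinant with rows PQ, PR, PS is zero.
Rows: (-434, 744, -404), (-233, 423, -188), (-168, 208, -252).
Expanding along the first row: (-434)(-67492) − (744)(27132) + (-404)(22600) = -25080.
Nonzero ⇒ not coplanar.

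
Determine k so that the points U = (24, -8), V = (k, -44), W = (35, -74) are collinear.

30

Collinearity: (V − U) must be parallel to (W − U) = (11, -66).
Cross-multiplying the components: (k − 24)·(-66) = (-36)·(11).
Solving gives k = 30.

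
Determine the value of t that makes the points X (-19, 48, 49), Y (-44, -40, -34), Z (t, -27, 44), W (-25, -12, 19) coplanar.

-13

Coplanarity ⇔ det[XY; XZ; XW] = 0.
Expanding, this is linear in t: (2340)t + (30420) = 0.
So t = -13.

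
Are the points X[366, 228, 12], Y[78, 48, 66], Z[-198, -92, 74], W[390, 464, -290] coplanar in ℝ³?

Yes

A normal to the plane through X, Y, Z is n = XY × XZ = (6120, -12600, -9360).
The plane has equation n·P = -745200. For W: n·W = -745200.
Equal, so W lies in the plane and all four are coplanar.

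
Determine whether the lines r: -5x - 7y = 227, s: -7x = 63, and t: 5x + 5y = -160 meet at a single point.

No

Lines aᵢx + bᵢy = cᵢ with pairwise distinct directions are concurrent exactly when det[aᵢ bᵢ cᵢ] = 0.
Here the determinant is -735.
Nonzero, so no common point exists.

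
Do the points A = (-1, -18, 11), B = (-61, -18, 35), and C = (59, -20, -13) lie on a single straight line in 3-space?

No

AB = (-60, 0, 24), AC = (60, -2, -24).
Comparing components 2 and 3: (0)(-24) − (24)(-2) = 48 ≠ 0, so AB and AC are not parallel and the points are not collinear.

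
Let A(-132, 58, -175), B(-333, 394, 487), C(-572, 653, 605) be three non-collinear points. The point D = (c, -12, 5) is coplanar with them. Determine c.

A normal to the plane is n = AB × AC = (-131810, -134500, 28245).
D lies in the plane iff n · AD = 0.
This gives (-131810)c + (-2899820) = 0, so c = -22.

-22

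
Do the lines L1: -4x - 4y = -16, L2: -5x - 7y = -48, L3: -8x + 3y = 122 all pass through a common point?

Intersecting L1 and L2: solving the 2×2 system gives (x, y) = (-10, 14).
Substitute into L3: (-8)(-10) + (3)(14) = 122.
This equals 122, so (-10, 14) lies on all three lines and they are concurrent.

Yes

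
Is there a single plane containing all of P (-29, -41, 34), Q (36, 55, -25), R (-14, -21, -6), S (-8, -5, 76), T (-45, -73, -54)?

Yes

The plane through P, Q, R has normal n = PQ × PR = (-2660, 1715, -140) and equation n·X = 2065.
Checking the remaining points: n·S = 2065, n·T = 2065.
All equal 2065, so all 5 points lie in one plane.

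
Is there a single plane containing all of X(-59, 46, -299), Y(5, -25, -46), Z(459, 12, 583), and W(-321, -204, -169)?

The four points are coplanar iff the 3×3 determinant with rows XY, XZ, XW is zero.
Rows: (64, -71, 253), (518, -34, 882), (-262, -250, 130).
Expanding along the first row: (64)(216080) − (-71)(298424) + (253)(-138408) = 0.
Zero determinant ⇒ coplanar.

Yes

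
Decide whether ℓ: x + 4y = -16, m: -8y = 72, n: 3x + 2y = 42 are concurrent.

The three lines meet at one point iff the augmented coefficient matrix [aᵢ bᵢ cᵢ] has rank < 3, i.e. its determinant vanishes.
Here the determinant is 0.
It vanishes, so the lines are concurrent at (20, -9).

Yes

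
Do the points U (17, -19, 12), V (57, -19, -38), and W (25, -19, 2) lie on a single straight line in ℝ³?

Yes

UV = (40, 0, -50), UW = (8, 0, -10).
UV × UW = (0, 0, 0).
The cross product vanishes, so the three points are collinear.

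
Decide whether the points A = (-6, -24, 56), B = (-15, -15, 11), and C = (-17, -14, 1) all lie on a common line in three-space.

No

AB = (-9, 9, -45), AC = (-11, 10, -55).
Comparing components 2 and 3: (9)(-55) − (-45)(10) = -45 ≠ 0, so AB and AC are not parallel and the points are not collinear.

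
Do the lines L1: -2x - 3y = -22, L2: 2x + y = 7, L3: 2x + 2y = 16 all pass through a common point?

Intersecting L1 and L2: solving the 2×2 system gives (x, y) = (-1/4, 15/2).
Substitute into L3: (2)(-1/4) + (2)(15/2) = 29/2.
But L3 requires 16 ≠ 29/2, so the three lines have no common point.

No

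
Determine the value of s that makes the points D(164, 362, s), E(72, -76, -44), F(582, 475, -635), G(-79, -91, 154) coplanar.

Coplanarity ⇔ det[DE; DF; DG] = 0.
Expanding, this is linear in s: (-75551)s + (-7403998) = 0.
So s = -98.

-98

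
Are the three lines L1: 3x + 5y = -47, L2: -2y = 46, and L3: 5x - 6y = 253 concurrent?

No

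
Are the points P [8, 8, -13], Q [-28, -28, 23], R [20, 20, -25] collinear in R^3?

Yes

PQ = (-36, -36, 36), PR = (12, 12, -12).
PQ × PR = (0, 0, 0).
The cross product vanishes, so the three points are collinear.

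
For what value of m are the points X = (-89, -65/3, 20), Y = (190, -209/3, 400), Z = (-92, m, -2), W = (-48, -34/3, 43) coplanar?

Coplanarity ⇔ det[XY; XZ; XW] = 0.
Expanding, this is linear in m: (-9163)m + (-320705/3) = 0.
So m = -35/3.

-35/3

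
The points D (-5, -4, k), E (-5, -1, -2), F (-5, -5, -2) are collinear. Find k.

Direction EF = (0, -4, 0). From the y-coordinate of D, the parameter along the line is τ = (-4 − (-1))/(-4) = 3/4.
Then k = (-2) + 3/4·(0) = -2.

-2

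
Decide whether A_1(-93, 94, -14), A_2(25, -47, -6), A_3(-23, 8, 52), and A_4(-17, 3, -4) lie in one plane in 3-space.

The four points are coplanar iff the 3×3 determinant with rows A_1A_2, A_1A_3, A_1A_4 is zero.
Rows: (118, -141, 8), (70, -86, 66), (76, -91, 10).
Expanding along the first row: (118)(5146) − (-141)(-4316) + (8)(166) = 0.
Zero determinant ⇒ coplanar.

Yes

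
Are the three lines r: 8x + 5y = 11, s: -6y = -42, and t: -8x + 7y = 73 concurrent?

Yes

Intersecting r and s: solving the 2×2 system gives (x, y) = (-3, 7).
Substitute into t: (-8)(-3) + (7)(7) = 73.
This equals 73, so (-3, 7) lies on all three lines and they are concurrent.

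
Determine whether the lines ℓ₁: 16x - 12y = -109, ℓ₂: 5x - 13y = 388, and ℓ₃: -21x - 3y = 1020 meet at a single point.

No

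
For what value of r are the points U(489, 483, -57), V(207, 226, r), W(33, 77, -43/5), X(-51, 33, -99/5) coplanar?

-116/5

Normal to plane UWX: n = (33384/5, -45864/5, -14040); plane equation n·P = -1826136/5.
Requiring n·V = -1826136/5: (-14040)r + (-3454776/5) = -1826136/5.
So r = -116/5.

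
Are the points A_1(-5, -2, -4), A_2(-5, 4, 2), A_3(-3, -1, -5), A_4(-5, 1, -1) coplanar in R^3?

With A_1 as base: A_1A_2 = (0, 6, 6), A_1A_3 = (2, 1, -1), A_1A_4 = (0, 3, 3).
A_1A_3 × A_1A_4 = (6, -6, 6).
A_1A_2 · (A_1A_3 × A_1A_4) = 0.
The scalar triple product vanishes, so the four points are coplanar.

Yes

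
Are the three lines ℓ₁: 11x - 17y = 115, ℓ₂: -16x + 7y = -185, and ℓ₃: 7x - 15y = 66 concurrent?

Lines aᵢx + bᵢy = cᵢ with pairwise distinct directions are concurrent exactly when det[aᵢ bᵢ cᵢ] = 0.
Here the determinant is 585.
Nonzero, so no common point exists.

No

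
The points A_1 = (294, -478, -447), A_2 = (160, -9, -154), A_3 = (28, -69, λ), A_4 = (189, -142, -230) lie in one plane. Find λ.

-74

Normal to plane A_1A_2A_4: n = (3325, -1687, 4221); plane equation n·P = -102851.
Requiring n·A_3 = -102851: (4221)λ + (209503) = -102851.
So λ = -74.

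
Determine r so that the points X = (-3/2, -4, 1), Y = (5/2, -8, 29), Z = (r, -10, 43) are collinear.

9/2

Direction XY = (4, -4, 28). From the y-coordinate of Z, the parameter along the line is τ = (-10 − (-4))/(-4) = 3/2.
Then r = (-3/2) + 3/2·(4) = 9/2.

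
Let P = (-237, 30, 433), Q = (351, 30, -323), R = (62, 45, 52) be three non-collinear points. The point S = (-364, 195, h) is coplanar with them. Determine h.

A normal to the plane is n = PQ × PR = (11340, -2016, 8820).
S lies in the plane iff n · PS = 0.
This gives (8820)h + (-5591880) = 0, so h = 634.

634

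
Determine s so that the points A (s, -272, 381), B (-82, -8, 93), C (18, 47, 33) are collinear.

-562

Collinearity requires AB × AC = 0; each component is linear in s.
The y-component gives (-60)s + (-33720) = 0, so s = -562.
The remaining components then also vanish.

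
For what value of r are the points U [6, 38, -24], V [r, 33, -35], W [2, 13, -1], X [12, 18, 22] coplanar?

The points are coplanar iff UV · (UW × UX) = 0.
Expanding, this is linear in r: (-690)r + (0) = 0.
So r = 0.

0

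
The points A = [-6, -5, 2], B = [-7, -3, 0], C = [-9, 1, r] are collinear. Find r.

-4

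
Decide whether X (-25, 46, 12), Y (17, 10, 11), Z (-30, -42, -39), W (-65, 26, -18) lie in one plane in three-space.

The four points are coplanar iff the 3×3 determinant with rows XY, XZ, XW is zero.
Rows: (42, -36, -1), (-5, -88, -51), (-40, -20, -30).
Expanding along the first row: (42)(1620) − (-36)(-1890) + (-1)(-3420) = 3420.
Nonzero ⇒ not coplanar.

No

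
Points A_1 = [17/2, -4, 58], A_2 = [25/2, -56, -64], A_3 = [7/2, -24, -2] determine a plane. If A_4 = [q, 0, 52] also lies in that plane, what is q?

The plane through A_1, A_2, A_3 has equation 680x + 850y − 340z = -17340.
Substituting A_4: (680)q + (-17680) = -17340, so q = 1/2.

1/2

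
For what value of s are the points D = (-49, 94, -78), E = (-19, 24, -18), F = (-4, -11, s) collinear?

12

Collinearity requires DE × DF = 0; each component is linear in s.
The x-component gives (-70)s + (840) = 0, so s = 12.
The remaining components then also vanish.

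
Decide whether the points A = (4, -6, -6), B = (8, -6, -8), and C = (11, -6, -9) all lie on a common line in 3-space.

AB = (4, 0, -2), AC = (7, 0, -3).
AB × AC = (0, -2, 0).
The cross product is nonzero, so the points do not lie on one line.

No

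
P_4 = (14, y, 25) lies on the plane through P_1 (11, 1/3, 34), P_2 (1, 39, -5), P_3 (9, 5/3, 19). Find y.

-89/3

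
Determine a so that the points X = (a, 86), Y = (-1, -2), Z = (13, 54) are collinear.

21

The three points are collinear iff det[XY; XZ] = 0.
This determinant is linear in a: (-56)a + (1176) = 0, so a = 21.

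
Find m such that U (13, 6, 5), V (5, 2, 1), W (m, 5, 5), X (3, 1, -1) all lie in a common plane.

11

Normal to plane UVX: n = (4, -8, 0); plane equation n·P = 4.
Requiring n·W = 4: (4)m + (-40) = 4.
So m = 11.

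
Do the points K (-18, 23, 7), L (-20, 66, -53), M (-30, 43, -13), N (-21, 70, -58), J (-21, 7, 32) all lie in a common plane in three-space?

Yes

The plane through K, L, M has normal n = KL × KM = (340, 680, 476) and equation n·P = 12852.
Checking the remaining points: n·N = 12852, n·J = 12852.
All equal 12852, so all 5 points lie in one plane.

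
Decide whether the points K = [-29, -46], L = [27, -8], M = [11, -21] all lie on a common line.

No

KL = (56, 38), KM = (40, 25).
det[KL; KM] = (56)(25) − (38)(40) = -120.
The determinant is nonzero, so they are not collinear.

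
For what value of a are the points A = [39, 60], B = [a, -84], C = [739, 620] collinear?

The three points are collinear iff det[AB; AC] = 0.
This determinant is linear in a: (560)a + (78960) = 0, so a = -141.

-141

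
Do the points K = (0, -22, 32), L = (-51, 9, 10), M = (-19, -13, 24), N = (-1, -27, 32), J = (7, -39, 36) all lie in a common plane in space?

Yes

The plane through K, L, M has normal n = KL × KM = (-50, 10, 130) and equation n·P = 3940.
Checking the remaining points: n·N = 3940, n·J = 3940.
All equal 3940, so all 5 points lie in one plane.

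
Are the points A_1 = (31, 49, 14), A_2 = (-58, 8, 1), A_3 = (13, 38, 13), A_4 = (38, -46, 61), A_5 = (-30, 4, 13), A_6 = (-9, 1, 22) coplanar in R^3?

The plane through A_1, A_2, A_3 has normal n = A_1A_2 × A_1A_3 = (-102, 145, 241) and equation n·P = 7317.
Checking the remaining points: n·A_4 = 4155, n·A_5 = 6773, n·A_6 = 6365.
Since n·A_4 = 4155 ≠ 7317, A_4 is off the plane and the points are not all coplanar.

No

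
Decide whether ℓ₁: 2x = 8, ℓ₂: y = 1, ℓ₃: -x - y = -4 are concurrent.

Lines aᵢx + bᵢy = cᵢ with pairwise distinct directions are concurrent exactly when det[aᵢ bᵢ cᵢ] = 0.
Here the determinant is 2.
Nonzero, so no common point exists.

No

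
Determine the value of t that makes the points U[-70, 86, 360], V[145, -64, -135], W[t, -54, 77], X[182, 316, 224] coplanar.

The points are coplanar iff UV · (UW × UX) = 0.
Expanding, this is linear in t: (-134250)t + (1924250) = 0.
So t = 43/3.

43/3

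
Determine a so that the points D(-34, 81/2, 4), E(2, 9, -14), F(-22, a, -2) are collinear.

30

Direction DE = (36, -63/2, -18). From the x-coordinate of F, the parameter along the line is τ = (-22 − (-34))/36 = 1/3.
Then a = 81/2 + 1/3·(-63/2) = 30.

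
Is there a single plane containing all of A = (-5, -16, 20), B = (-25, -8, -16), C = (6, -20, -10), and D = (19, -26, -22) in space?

A normal to the plane through A, B, C is n = AB × AC = (-384, -996, -8).
The plane has equation n·P = 17696. For D: n·D = 18776.
18776 ≠ 17696, so D is off the plane.

No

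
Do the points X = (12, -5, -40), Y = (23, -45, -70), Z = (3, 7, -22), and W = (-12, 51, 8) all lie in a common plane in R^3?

No

With X as base: XY = (11, -40, -30), XZ = (-9, 12, 18), XW = (-24, 56, 48).
XZ × XW = (-432, 0, -216).
XY · (XZ × XW) = 1728.
Since 1728 ≠ 0, the four points are not coplanar.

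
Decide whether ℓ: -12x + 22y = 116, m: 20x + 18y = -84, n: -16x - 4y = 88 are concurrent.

Yes

Intersecting ℓ and m: solving the 2×2 system gives (x, y) = (-6, 2).
Substitute into n: (-16)(-6) + (-4)(2) = 88.
This equals 88, so (-6, 2) lies on all three lines and they are concurrent.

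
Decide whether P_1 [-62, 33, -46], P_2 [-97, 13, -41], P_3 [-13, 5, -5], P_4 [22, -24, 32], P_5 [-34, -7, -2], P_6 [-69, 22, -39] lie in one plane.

Yes

The plane through P_1, P_2, P_3 has normal n = P_1P_2 × P_1P_3 = (-680, 1680, 1960) and equation n·P = 7440.
Checking the remaining points: n·P_4 = 7440, n·P_5 = 7440, n·P_6 = 7440.
All equal 7440, so all 6 points lie in one plane.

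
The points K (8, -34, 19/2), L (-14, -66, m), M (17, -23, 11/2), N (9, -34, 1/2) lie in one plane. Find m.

-33/2

Normal to plane KMN: n = (-99, 77, -11); plane equation n·P = -7029/2.
Requiring n·L = -7029/2: (-11)m + (-3696) = -7029/2.
So m = -33/2.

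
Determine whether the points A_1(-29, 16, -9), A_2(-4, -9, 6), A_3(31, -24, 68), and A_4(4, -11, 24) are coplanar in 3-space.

No

A normal to the plane through A_1, A_2, A_3 is n = A_1A_2 × A_1A_3 = (-1325, -1025, 500).
The plane has equation n·P = 17525. For A_4: n·A_4 = 17975.
17975 ≠ 17525, so A_4 is off the plane.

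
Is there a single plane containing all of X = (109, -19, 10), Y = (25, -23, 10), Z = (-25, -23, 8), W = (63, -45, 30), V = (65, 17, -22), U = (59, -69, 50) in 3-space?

Yes

The plane through X, Y, Z has normal n = XY × XZ = (8, -168, -200) and equation n·P = 2064.
Checking the remaining points: n·W = 2064, n·V = 2064, n·U = 2064.
All equal 2064, so all 6 points lie in one plane.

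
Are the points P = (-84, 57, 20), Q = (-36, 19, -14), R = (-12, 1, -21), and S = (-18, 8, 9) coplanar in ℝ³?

No

With P as base: PQ = (48, -38, -34), PR = (72, -56, -41), PS = (66, -49, -11).
PR × PS = (-1393, -1914, 168).
PQ · (PR × PS) = 156.
Since 156 ≠ 0, the four points are not coplanar.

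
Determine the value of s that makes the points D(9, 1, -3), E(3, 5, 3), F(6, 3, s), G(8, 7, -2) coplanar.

0

The points are coplanar iff DE · (DF × DG) = 0.
Expanding, this is linear in s: (32)s + (0) = 0.
So s = 0.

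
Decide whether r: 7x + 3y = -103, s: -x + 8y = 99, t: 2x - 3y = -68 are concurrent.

Intersecting r and s: solving the 2×2 system gives (x, y) = (-19, 10).
Substitute into t: (2)(-19) + (-3)(10) = -68.
This equals -68, so (-19, 10) lies on all three lines and they are concurrent.

Yes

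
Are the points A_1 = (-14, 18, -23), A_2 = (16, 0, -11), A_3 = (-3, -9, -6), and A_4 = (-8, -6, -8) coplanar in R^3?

Yes

With A_1 as base: A_1A_2 = (30, -18, 12), A_1A_3 = (11, -27, 17), A_1A_4 = (6, -24, 15).
A_1A_3 × A_1A_4 = (3, -63, -102).
A_1A_2 · (A_1A_3 × A_1A_4) = 0.
The scalar triple product vanishes, so the four points are coplanar.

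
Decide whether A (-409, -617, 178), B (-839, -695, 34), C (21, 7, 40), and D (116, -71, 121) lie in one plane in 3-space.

Yes

A normal to the plane through A, B, C is n = AB × AC = (100620, -121260, -234780).
The plane has equation n·P = -8127000. For D: n·D = -8127000.
Equal, so D lies in the plane and all four are coplanar.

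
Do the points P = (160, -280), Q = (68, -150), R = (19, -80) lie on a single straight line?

No

PQ = (-92, 130), PR = (-141, 200).
Twice the signed area of △PQR is (-92)(200) − (130)(-141) = -70.
The area is nonzero, so the three points are not collinear.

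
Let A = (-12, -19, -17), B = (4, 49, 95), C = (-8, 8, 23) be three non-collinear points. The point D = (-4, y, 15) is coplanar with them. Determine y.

Coplanarity requires AB · (AC × AD) = 0.
AB = (16, 68, 112), AC = (4, 27, 40); the triple product is linear in y with coefficient -192 and constant term -960.
Setting it to zero: y = -5.

-5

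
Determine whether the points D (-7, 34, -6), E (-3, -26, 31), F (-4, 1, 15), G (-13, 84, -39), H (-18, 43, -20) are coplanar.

The plane through D, E, F has normal n = DE × DF = (-39, 27, 48) and equation n·P = 903.
Checking the remaining points: n·G = 903, n·H = 903.
All equal 903, so all 5 points lie in one plane.

Yes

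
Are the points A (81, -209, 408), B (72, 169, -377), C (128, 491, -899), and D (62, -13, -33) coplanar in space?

No

A normal to the plane through A, B, C is n = AB × AC = (55454, -48658, -24066).
The plane has equation n·P = 4842368. For D: n·D = 4864880.
4864880 ≠ 4842368, so D is off the plane.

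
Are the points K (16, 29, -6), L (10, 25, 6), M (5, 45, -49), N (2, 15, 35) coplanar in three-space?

Yes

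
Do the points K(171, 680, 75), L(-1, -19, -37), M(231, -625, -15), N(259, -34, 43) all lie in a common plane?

Yes

A normal to the plane through K, L, M is n = KL × KM = (-83250, -22200, 266400).
The plane has equation n·P = -9351750. For N: n·N = -9351750.
Equal, so N lies in the plane and all four are coplanar.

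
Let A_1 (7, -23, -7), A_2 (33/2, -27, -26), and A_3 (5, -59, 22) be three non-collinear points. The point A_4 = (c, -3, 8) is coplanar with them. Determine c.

-11/2

Coplanarity requires A_1A_2 · (A_1A_3 × A_1A_4) = 0.
A_1A_2 = (19/2, -4, -19), A_1A_3 = (-2, -36, 29); the triple product is linear in c with coefficient -800 and constant term -4400.
Setting it to zero: c = -11/2.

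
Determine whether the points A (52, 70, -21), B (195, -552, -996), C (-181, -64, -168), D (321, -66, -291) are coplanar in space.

A normal to the plane through A, B, C is n = AB × AC = (-39216, 248196, -164088).
The plane has equation n·P = 18780336. For D: n·D = 18780336.
Equal, so D lies in the plane and all four are coplanar.

Yes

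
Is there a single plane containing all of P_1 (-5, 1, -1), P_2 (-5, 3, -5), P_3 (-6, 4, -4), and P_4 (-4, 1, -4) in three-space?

A normal to the plane through P_1, P_2, P_3 is n = P_1P_2 × P_1P_3 = (6, 4, 2).
The plane has equation n·P = -28. For P_4: n·P_4 = -28.
Equal, so P_4 lies in the plane and all four are coplanar.

Yes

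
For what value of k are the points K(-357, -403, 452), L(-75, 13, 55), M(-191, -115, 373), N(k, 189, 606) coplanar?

-63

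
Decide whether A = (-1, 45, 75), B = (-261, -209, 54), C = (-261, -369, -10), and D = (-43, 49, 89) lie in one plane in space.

No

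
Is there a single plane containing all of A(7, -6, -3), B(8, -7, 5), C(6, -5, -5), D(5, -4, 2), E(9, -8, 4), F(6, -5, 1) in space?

The plane through A, B, C has normal n = AB × AC = (-6, -6, 0) and equation n·P = -6.
Checking the remaining points: n·D = -6, n·E = -6, n·F = -6.
All equal -6, so all 6 points lie in one plane.

Yes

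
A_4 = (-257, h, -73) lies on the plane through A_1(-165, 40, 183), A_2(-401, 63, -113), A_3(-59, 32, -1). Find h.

A normal to the plane is n = A_1A_2 × A_1A_3 = (-6600, -74800, -550).
A_4 lies in the plane iff n · A_1A_4 = 0.
This gives (-74800)h + (3740000) = 0, so h = 50.

50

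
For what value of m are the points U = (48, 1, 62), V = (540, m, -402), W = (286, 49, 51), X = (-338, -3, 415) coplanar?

3

Normal to plane UWX: n = (16900, -79768, 17576); plane equation n·P = 1821144.
Requiring n·V = 1821144: (-79768)m + (2060448) = 1821144.
So m = 3.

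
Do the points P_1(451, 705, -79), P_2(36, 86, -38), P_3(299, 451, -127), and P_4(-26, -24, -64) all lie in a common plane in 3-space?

No

The four points are coplanar iff the 3×3 determinant with rows P_1P_2, P_1P_3, P_1P_4 is zero.
Rows: (-415, -619, 41), (-152, -254, -48), (-477, -729, 15).
Expanding along the first row: (-415)(-38802) − (-619)(-25176) + (41)(-10350) = 94536.
Nonzero ⇒ not coplanar.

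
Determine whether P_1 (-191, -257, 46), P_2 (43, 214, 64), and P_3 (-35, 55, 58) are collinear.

P_1P_2 = (234, 471, 18), P_1P_3 = (156, 312, 12).
P_1P_2 × P_1P_3 = (36, 0, -468).
The cross product is nonzero, so the points do not lie on one line.

No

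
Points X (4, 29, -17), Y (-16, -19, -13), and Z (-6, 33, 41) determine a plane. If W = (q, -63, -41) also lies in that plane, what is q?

A normal to the plane is n = XY × XZ = (-2800, 1120, -560).
W lies in the plane iff n · XW = 0.
This gives (-2800)q + (-78400) = 0, so q = -28.

-28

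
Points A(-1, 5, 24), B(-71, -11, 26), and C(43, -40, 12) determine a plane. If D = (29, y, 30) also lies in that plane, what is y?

47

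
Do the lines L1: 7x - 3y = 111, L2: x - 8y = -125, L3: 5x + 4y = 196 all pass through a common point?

Intersecting L1 and L2: solving the 2×2 system gives (x, y) = (1263/53, 986/53).
Substitute into L3: (5)(1263/53) + (4)(986/53) = 10259/53.
But L3 requires 196 ≠ 10259/53, so the three lines have no common point.

No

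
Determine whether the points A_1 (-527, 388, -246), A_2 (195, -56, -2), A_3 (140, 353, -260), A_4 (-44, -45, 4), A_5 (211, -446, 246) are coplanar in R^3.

Yes

The plane through A_1, A_2, A_3 has normal n = A_1A_2 × A_1A_3 = (14756, 172856, 270878) and equation n·P = -7344272.
Checking the remaining points: n·A_4 = -7344272, n·A_5 = -7344272.
All equal -7344272, so all 5 points lie in one plane.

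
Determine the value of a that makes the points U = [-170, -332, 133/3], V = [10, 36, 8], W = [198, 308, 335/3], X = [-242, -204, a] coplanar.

-288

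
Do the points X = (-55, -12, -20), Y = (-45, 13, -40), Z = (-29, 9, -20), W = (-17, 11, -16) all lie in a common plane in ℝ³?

No

The four points are coplanar iff the 3×3 determinant with rows XY, XZ, XW is zero.
Rows: (10, 25, -20), (26, 21, 0), (38, 23, 4).
Expanding along the first row: (10)(84) − (25)(104) + (-20)(-200) = 2240.
Nonzero ⇒ not coplanar.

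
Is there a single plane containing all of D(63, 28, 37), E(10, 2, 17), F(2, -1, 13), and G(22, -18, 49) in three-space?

Yes

With D as base: DE = (-53, -26, -20), DF = (-61, -29, -24), DG = (-41, -46, 12).
DF × DG = (-1452, 1716, 1617).
DE · (DF × DG) = 0.
The scalar triple product vanishes, so the four points are coplanar.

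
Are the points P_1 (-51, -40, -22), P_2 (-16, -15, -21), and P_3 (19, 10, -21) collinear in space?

P_1P_2 = (35, 25, 1), P_1P_3 = (70, 50, 1).
Comparing components 2 and 3: (25)(1) − (1)(50) = -25 ≠ 0, so P_1P_2 and P_1P_3 are not parallel and the points are not collinear.

No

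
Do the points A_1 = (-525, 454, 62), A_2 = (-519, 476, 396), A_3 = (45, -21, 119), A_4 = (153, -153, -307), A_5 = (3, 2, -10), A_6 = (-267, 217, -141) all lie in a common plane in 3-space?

The plane through A_1, A_2, A_3 has normal n = A_1A_2 × A_1A_3 = (159904, 190038, -15390) and equation n·P = 1373472.
Checking the remaining points: n·A_4 = 114228, n·A_5 = 1013688, n·A_6 = 713868.
Since n·A_4 = 114228 ≠ 1373472, A_4 is off the plane and the points are not all coplanar.

No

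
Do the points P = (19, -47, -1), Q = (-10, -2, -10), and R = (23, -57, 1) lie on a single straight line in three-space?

No

PQ = (-29, 45, -9), PR = (4, -10, 2).
PQ × PR = (0, 22, 110).
The cross product is nonzero, so the points do not lie on one line.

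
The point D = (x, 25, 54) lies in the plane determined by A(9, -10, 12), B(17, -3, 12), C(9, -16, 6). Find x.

1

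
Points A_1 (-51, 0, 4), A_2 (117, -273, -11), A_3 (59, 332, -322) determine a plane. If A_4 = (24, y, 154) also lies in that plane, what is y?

The plane through A_1, A_2, A_3 has equation 93978x + 53118y + 85806z = -4449654.
Substituting A_4: (53118)y + (15469596) = -4449654, so y = -375.

-375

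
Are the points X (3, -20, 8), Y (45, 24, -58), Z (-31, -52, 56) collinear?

XY = (42, 44, -66), XZ = (-34, -32, 48).
Comparing components 3 and 1: (-66)(-34) − (42)(48) = 228 ≠ 0, so XY and XZ are not parallel and the points are not collinear.

No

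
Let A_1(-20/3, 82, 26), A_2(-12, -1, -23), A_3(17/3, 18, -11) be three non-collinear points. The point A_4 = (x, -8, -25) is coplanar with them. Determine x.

Coplanarity requires A_1A_2 · (A_1A_3 × A_1A_4) = 0.
A_1A_2 = (-16/3, -83, -49), A_1A_3 = (37/3, -64, -37); the triple product is linear in x with coefficient -65 and constant term 6305/3.
Setting it to zero: x = 97/3.

97/3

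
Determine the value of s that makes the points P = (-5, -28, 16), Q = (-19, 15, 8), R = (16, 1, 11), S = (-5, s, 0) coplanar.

The points are coplanar iff PQ · (PR × PS) = 0.
Expanding, this is linear in s: (-238)s + (14280) = 0.
So s = 60.

60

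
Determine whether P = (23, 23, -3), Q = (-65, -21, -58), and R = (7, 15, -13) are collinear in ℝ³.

PQ = (-88, -44, -55), PR = (-16, -8, -10).
Each component of PR is 2/11 times the corresponding component of PQ, so PR = 2/11·PQ and the points are collinear.

Yes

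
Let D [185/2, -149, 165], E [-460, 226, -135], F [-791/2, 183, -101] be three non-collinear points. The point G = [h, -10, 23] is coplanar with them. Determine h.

The plane through D, E, F has equation −150x − 565y − 430z = -640.
Substituting G: (-150)h + (-4240) = -640, so h = -24.

-24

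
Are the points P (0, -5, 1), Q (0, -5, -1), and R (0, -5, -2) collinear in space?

Yes

PQ = (0, 0, -2), PR = (0, 0, -3).
PQ × PR = (0, 0, 0).
The cross product vanishes, so the three points are collinear.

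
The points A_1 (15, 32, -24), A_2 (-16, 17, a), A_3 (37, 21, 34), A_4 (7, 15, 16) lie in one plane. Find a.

-17

The points are coplanar iff A_1A_2 · (A_1A_3 × A_1A_4) = 0.
Expanding, this is linear in a: (-462)a + (-7854) = 0.
So a = -17.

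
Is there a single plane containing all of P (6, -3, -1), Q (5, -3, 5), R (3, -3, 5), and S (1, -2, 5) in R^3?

No

With P as base: PQ = (-1, 0, 6), PR = (-3, 0, 6), PS = (-5, 1, 6).
PR × PS = (-6, -12, -3).
PQ · (PR × PS) = -12.
Since -12 ≠ 0, the four points are not coplanar.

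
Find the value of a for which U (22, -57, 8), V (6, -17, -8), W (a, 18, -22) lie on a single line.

-8

Direction UV = (-16, 40, -16). From the y-coordinate of W, the parameter along the line is τ = (18 − (-57))/40 = 15/8.
Then a = 22 + 15/8·(-16) = -8.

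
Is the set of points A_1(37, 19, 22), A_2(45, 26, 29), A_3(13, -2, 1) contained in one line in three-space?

A_1A_2 = (8, 7, 7), A_1A_3 = (-24, -21, -21).
A_1A_2 × A_1A_3 = (0, 0, 0).
The cross product vanishes, so the three points are collinear.

Yes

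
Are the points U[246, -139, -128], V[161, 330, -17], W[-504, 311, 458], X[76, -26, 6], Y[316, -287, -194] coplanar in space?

The plane through U, V, W has normal n = UV × UW = (224884, -33440, 313500) and equation n·P = 19841624.
Checking the remaining points: n·X = 19841624, n·Y = 19841624.
All equal 19841624, so all 5 points lie in one plane.

Yes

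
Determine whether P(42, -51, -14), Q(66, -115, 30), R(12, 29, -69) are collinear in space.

PQ = (24, -64, 44), PR = (-30, 80, -55).
PQ × PR = (0, 0, 0).
The cross product vanishes, so the three points are collinear.

Yes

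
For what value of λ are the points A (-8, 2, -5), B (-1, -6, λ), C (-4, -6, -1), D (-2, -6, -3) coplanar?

Normal to plane ACD: n = (16, 16, 16); plane equation n·P = -176.
Requiring n·B = -176: (16)λ + (-112) = -176.
So λ = -4.

-4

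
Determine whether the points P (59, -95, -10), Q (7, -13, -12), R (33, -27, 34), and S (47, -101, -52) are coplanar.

Yes

A normal to the plane through P, Q, R is n = PQ × PR = (3744, 2340, -1404).
The plane has equation n·X = 12636. For S: n·S = 12636.
Equal, so S lies in the plane and all four are coplanar.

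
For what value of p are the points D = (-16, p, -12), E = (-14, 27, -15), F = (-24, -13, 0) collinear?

19

Direction EF = (-10, -40, 15). From the x-coordinate of D, the parameter along the line is τ = (-16 − (-14))/(-10) = 1/5.
Then p = 27 + 1/5·(-40) = 19.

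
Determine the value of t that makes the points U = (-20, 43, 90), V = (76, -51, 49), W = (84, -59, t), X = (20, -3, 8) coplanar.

44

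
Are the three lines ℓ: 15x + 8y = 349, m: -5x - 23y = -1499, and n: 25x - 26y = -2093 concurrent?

Intersecting ℓ and m: solving the 2×2 system gives (x, y) = (-13, 68).
Substitute into n: (25)(-13) + (-26)(68) = -2093.
This equals -2093, so (-13, 68) lies on all three lines and they are concurrent.

Yes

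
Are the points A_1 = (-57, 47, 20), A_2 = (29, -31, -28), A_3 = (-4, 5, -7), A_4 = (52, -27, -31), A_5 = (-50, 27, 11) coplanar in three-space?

No

The plane through A_1, A_2, A_3 has normal n = A_1A_2 × A_1A_3 = (90, -222, 522) and equation n·P = -5124.
Checking the remaining points: n·A_4 = -5508, n·A_5 = -4752.
Since n·A_4 = -5508 ≠ -5124, A_4 is off the plane and the points are not all coplanar.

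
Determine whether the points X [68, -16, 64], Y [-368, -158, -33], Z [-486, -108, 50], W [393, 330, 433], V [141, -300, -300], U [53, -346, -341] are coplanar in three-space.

Yes

The plane through X, Y, Z has normal n = XY × XZ = (-6936, 47634, -38556) and equation n·P = -3701376.
Checking the remaining points: n·W = -3701376, n·V = -3701376, n·U = -3701376.
All equal -3701376, so all 6 points lie in one plane.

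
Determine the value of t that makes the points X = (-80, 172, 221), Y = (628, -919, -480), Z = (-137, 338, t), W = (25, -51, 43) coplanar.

372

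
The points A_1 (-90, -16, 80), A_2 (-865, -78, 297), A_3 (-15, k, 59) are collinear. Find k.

Collinearity requires A_1A_2 × A_1A_3 = 0; each component is linear in k.
The x-component gives (-217)k + (-2170) = 0, so k = -10.
The remaining components then also vanish.

-10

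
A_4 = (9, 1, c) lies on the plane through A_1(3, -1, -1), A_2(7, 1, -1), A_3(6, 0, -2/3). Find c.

-1/3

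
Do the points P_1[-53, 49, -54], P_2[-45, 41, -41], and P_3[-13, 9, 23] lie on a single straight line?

P_1P_2 = (8, -8, 13), P_1P_3 = (40, -40, 77).
Comparing components 2 and 3: (-8)(77) − (13)(-40) = -96 ≠ 0, so P_1P_2 and P_1P_3 are not parallel and the points are not collinear.

No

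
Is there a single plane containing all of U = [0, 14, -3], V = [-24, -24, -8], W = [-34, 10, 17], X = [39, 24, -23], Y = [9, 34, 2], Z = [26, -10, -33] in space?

The plane through U, V, W has normal n = UV × UW = (-780, 650, -1196) and equation n·P = 12688.
Checking the remaining points: n·X = 12688, n·Y = 12688, n·Z = 12688.
All equal 12688, so all 6 points lie in one plane.

Yes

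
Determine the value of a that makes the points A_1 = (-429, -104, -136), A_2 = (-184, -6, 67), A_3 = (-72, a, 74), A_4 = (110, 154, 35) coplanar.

52

The points are coplanar iff A_1A_2 · (A_1A_3 × A_1A_4) = 0.
Expanding, this is linear in a: (-67522)a + (3511144) = 0.
So a = 52.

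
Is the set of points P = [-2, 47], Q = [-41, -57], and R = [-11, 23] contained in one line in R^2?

PQ = (-39, -104), PR = (-9, -24).
Twice the signed area of △PQR is (-39)(-24) − (-104)(-9) = 0.
The triangle is degenerate (zero area), so the points are collinear.

Yes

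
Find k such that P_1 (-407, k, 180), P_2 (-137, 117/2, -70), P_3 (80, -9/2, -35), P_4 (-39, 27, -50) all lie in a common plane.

-153/2

Coplanarity ⇔ det[P_1P_2; P_1P_3; P_1P_4] = 0.
Expanding, this is linear in k: (910)k + (69615) = 0.
So k = -153/2.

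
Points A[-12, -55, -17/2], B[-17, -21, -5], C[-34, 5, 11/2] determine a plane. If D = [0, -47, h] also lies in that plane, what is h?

-31/2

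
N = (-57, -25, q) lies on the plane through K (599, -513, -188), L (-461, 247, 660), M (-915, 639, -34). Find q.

The plane through K, L, M has equation −859856x − 1120632y − 70480z = 73080712.
Substituting N: (-70480)q + (77027592) = 73080712, so q = 56.

56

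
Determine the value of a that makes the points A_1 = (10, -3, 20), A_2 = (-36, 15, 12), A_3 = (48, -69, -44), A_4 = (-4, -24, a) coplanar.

-19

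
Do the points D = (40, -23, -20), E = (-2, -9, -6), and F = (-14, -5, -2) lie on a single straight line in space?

Yes

DE = (-42, 14, 14), DF = (-54, 18, 18).
DE × DF = (0, 0, 0).
The cross product vanishes, so the three points are collinear.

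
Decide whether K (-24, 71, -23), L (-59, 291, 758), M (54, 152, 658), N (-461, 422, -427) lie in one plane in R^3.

Yes

The four points are coplanar iff the 3×3 determinant with rows KL, KM, KN is zero.
Rows: (-35, 220, 781), (78, 81, 681), (-437, 351, -404).
Expanding along the first row: (-35)(-271755) − (220)(266085) + (781)(62775) = 0.
Zero determinant ⇒ coplanar.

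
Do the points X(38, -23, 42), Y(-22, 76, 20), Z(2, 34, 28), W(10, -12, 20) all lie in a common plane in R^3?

The four points are coplanar iff the 3×3 determinant with rows XY, XZ, XW is zero.
Rows: (-60, 99, -22), (-36, 57, -14), (-28, 11, -22).
Expanding along the first row: (-60)(-1100) − (99)(400) + (-22)(1200) = 0.
Zero determinant ⇒ coplanar.

Yes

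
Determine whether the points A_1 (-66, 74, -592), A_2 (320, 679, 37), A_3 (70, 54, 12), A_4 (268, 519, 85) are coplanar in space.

No

The four points are coplanar iff the 3×3 determinant with rows A_1A_2, A_1A_3, A_1A_4 is zero.
Rows: (386, 605, 629), (136, -20, 604), (334, 445, 677).
Expanding along the first row: (386)(-282320) − (605)(-109664) + (629)(67200) = -360000.
Nonzero ⇒ not coplanar.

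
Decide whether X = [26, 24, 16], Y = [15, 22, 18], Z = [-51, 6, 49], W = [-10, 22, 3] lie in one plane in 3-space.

No

The four points are coplanar iff the 3×3 determinant with rows XY, XZ, XW is zero.
Rows: (-11, -2, 2), (-77, -18, 33), (-36, -2, -13).
Expanding along the first row: (-11)(300) − (-2)(2189) + (2)(-494) = 90.
Nonzero ⇒ not coplanar.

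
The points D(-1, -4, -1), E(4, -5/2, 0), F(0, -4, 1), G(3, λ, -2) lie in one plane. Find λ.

-5/2

Normal to plane DEF: n = (3, -9, -3/2); plane equation n·P = 69/2.
Requiring n·G = 69/2: (-9)λ + (12) = 69/2.
So λ = -5/2.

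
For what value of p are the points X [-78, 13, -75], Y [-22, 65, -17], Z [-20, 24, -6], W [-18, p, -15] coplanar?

79

Normal to plane XYZ: n = (2950, -500, -2400); plane equation n·P = -56600.
Requiring n·W = -56600: (-500)p + (-17100) = -56600.
So p = 79.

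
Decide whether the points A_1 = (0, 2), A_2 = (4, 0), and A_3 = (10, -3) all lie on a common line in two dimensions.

A_1A_2 = (4, -2), A_1A_3 = (10, -5).
det[A_1A_2; A_1A_3] = (4)(-5) − (-2)(10) = 0.
The determinant is zero, so the points are collinear.

Yes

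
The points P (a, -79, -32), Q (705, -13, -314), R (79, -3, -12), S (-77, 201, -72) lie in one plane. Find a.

223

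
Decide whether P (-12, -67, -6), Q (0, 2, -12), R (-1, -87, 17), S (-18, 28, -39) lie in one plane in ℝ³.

The four points are coplanar iff the 3×3 determinant with rows PQ, PR, PS is zero.
Rows: (12, 69, -6), (11, -20, 23), (-6, 95, -33).
Expanding along the first row: (12)(-1525) − (69)(-225) + (-6)(925) = -8325.
Nonzero ⇒ not coplanar.

No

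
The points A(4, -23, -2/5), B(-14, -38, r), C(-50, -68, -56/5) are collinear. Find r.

Collinearity requires AB × AC = 0; each component is linear in r.
The x-component gives (45)r + (180) = 0, so r = -4.
The remaining components then also vanish.

-4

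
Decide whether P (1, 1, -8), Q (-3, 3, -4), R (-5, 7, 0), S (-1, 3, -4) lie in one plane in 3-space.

No

The four points are coplanar iff the 3×3 determinant with rows PQ, PR, PS is zero.
Rows: (-4, 2, 4), (-6, 6, 8), (-2, 2, 4).
Expanding along the first row: (-4)(8) − (2)(-8) + (4)(0) = -16.
Nonzero ⇒ not coplanar.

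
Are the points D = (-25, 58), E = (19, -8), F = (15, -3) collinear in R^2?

No

DE = (44, -66), DF = (40, -61).
det[DE; DF] = (44)(-61) − (-66)(40) = -44.
The determinant is nonzero, so they are not collinear.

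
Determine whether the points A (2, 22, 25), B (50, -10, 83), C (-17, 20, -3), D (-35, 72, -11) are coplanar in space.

The four points are coplanar iff the 3×3 determinant with rows AB, AC, AD is zero.
Rows: (48, -32, 58), (-19, -2, -28), (-37, 50, -36).
Expanding along the first row: (48)(1472) − (-32)(-352) + (58)(-1024) = 0.
Zero determinant ⇒ coplanar.

Yes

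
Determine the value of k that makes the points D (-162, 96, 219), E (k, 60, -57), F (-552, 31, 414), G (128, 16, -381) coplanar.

Normal to plane DFG: n = (54600, -177450, 50050); plane equation n·P = -14919450.
Requiring n·E = -14919450: (54600)k + (-13499850) = -14919450.
So k = -26.

-26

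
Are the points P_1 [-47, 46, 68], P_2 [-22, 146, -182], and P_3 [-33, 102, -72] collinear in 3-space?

P_1P_2 = (25, 100, -250), P_1P_3 = (14, 56, -140).
P_1P_2 × P_1P_3 = (0, 0, 0).
The cross product vanishes, so the three points are collinear.

Yes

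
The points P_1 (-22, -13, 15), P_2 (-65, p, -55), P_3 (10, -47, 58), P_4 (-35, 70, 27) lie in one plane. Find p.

Normal to plane P_1P_3P_4: n = (-3977, -943, 2214); plane equation n·P = 132963.
Requiring n·P_2 = 132963: (-943)p + (136735) = 132963.
So p = 4.

4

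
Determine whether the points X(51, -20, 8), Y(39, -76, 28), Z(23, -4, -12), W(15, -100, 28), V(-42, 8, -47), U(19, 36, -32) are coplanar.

The plane through X, Y, Z has normal n = XY × XZ = (800, -800, -1760) and equation n·P = 42720.
Checking the remaining points: n·W = 42720, n·V = 42720, n·U = 42720.
All equal 42720, so all 6 points lie in one plane.

Yes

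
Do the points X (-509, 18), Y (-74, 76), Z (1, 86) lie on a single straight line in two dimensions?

XY = (435, 58), XZ = (510, 68).
det[XY; XZ] = (435)(68) − (58)(510) = 0.
The determinant is zero, so the points are collinear.

Yes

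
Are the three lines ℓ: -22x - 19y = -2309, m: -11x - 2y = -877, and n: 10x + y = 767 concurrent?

Yes

The three lines meet at one point iff the augmented coefficient matrix [aᵢ bᵢ cᵢ] has rank < 3, i.e. its determinant vanishes.
Here the determinant is 0.
It vanishes, so the lines are concurrent at (73, 37).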